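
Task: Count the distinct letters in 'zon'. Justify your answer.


Unique letters in 'zon': {n, o, z} = 3 distinct letters.

3


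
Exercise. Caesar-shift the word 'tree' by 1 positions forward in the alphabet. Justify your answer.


Shift each letter by 1: t -> u, r -> s, e -> f, e -> f. Result: 'usff'.

usff


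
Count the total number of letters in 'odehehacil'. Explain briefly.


Spell out 'odehehacil' and number each letter: o(1), d(2), e(3), h(4), e(5), h(6), a(7), c(8), i(9), l(10). Total: 10 letters.

10


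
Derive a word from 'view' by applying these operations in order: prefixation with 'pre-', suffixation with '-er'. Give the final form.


Step 1: Add prefix 'pre-' to 'view' = 'preview'
Step 2: Add suffix '-er' to 'preview' = 'previewer'

previewer


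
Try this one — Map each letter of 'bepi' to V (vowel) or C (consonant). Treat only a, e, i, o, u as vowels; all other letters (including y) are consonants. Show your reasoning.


Letter mapping: b = C, e = V, p = C, i = V.

CVCV


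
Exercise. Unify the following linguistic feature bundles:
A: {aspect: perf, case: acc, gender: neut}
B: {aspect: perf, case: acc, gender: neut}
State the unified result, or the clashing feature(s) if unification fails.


Compare features:
aspect: A=perf vs B=perf -> unified: perf
case: A=acc vs B=acc -> unified: acc
gender: A=neut vs B=neut -> unified: neut
No clashes found.

Unified: {aspect: perf, case: acc, gender: neut}


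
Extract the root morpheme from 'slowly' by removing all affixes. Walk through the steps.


Remove suffix '-ly' from 'slowly' to get root 'slow'.

slow


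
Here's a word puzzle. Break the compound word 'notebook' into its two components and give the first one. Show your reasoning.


Split 'notebook' into 'note' + 'book'. The first part is 'note'.

note


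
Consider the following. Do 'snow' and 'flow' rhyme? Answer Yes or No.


Rime (stressed vowel + following sounds) of 'snow': -ow = /oʊ/
Rime of 'flow': -ow = /oʊ/
/oʊ/ and /oʊ/ are the same ending sound, so the words rhyme.

Yes


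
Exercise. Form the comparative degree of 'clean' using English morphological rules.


Apply comparative formation (add -er): 'clean' -> 'cleaner'.

cleaner


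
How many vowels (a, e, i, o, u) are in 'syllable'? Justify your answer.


Vowels in 'syllable': a, e = 2 vowels.

2


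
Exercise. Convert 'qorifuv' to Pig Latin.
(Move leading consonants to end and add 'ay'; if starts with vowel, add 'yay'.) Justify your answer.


'qorifuv': move consonant cluster 'q' to end and add 'ay': 'orifuvqay'.

orifuvqay


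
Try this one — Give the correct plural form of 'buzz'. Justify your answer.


Apply rule: Add -es (sibilant/fricative ending). 'buzz' becomes 'buzzes'.

buzzes


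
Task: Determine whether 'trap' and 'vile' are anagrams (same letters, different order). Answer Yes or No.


Sorted letters of 'trap': 'aprt'
Sorted letters of 'vile': 'eilv'
They do not match.

No


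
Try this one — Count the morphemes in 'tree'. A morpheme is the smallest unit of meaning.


Decomposition: tree (free morpheme) = 1 morpheme(s)

1 morphemes


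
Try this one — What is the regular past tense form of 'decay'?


Apply rule: Add -ed. 'decay' becomes 'decayed'.

decayed


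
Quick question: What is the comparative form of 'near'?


Apply comparative formation (add -er): 'near' -> 'nearer'.

nearer


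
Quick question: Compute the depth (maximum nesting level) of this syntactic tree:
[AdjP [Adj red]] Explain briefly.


Count bracket nesting levels:
'[' at pos 0: depth = 1
'[' at pos 6: depth = 2
Maximum depth reached: 2

2


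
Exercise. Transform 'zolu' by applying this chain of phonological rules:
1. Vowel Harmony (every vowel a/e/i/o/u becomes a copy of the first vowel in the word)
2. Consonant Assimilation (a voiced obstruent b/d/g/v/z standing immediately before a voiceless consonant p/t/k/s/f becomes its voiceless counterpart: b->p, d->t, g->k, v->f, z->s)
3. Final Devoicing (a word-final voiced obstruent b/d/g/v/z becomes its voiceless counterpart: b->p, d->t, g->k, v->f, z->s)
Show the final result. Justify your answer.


Starting form: 'zolu'
Rule 1: Vowel Harmony: all vowels become 'o' (matching first vowel). 'zolu' -> 'zolo'
Rule 2: Consonant Assimilation: no voiced obstruent (b/d/g/v/z) stands immediately before a voiceless consonant (p/t/k/s/f). No change.
Rule 3: Final Devoicing: the word ends in the vowel 'o', not a consonant. No change.
Final form: 'zolo'

zolo


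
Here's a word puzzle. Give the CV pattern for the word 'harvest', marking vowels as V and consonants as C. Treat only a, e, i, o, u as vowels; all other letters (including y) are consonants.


Letter mapping: h = C, a = V, r = C, v = C, e = V, s = C, t = C.

CVCCVCC


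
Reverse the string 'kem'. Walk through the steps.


Reverse 'kem' character by character: 'mek'.

mek


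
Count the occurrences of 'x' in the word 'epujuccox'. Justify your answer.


Letter 'x' in 'epujuccox': found at position(s) 9 = 1 occurrence(s).

1


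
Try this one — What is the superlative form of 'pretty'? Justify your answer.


Apply superlative formation (consonant + y: change y to i, add -est): 'pretty' -> 'prettiest'.

prettiest


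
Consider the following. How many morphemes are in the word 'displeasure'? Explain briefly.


Decomposition: dis- (prefix) + please (root) + -ure (suffix) = 3 morpheme(s)

3 morphemes


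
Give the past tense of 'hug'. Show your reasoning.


Apply rule: Double final consonant and add -ed. 'hug' becomes 'hugged'.

hugged


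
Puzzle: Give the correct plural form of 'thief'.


Apply rule: Change -f to -ves. 'thief' becomes 'thieves'.

thieves


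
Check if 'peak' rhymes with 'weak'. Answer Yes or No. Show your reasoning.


Rime (stressed vowel + following sounds) of 'peak': -eak = /iːk/
Rime of 'weak': -eak = /iːk/
/iːk/ and /iːk/ are the same ending sound, so the words rhyme.

Yes


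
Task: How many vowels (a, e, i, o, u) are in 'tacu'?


Vowels in 'tacu': a, u = 2 vowels.

2


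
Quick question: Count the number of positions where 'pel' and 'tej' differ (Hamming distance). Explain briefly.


Alignment:
Position 1: 'p' vs 't' = DIFFER
Position 2: 'e' vs 'e' = match
Position 3: 'l' vs 'j' = DIFFER
Total differences: 2

2


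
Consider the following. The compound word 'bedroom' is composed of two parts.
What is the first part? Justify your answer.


Split 'bedroom' into 'bed' + 'room'. The first part is 'bed'.

bed


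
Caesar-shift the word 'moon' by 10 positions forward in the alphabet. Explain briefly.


Shift each letter by 10: m -> w, o -> y, o -> y, n -> x. Result: 'wyyx'.

wyyx


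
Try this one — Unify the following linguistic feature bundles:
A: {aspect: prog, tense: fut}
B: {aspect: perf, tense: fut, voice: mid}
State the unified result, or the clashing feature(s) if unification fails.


Compare features:
aspect: A=prog vs B=perf -> CLASH
tense: A=fut vs B=fut -> unified: fut
voice: A=_ vs B=mid -> unified: mid
Clash detected on feature 'aspect' (prog vs perf); unification fails.

CLASH on 'aspect' (prog vs perf)


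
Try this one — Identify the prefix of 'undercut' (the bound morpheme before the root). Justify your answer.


The word 'undercut' = 'under' (prefix) + 'cut' (root). The prefix is 'under'.

under


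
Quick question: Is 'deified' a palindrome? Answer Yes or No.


Forward: 'deified'
Reversed: 'deified'
They are identical.

Yes


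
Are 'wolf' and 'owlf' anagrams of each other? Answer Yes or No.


Sorted letters of 'wolf': 'flow'
Sorted letters of 'owlf': 'flow'
They match.

Yes


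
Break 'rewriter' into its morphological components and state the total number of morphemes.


Step 1: Identify prefix: 're' (meaning: again)
Step 2: Identify root: 'write'
Step 3: Identify suffix(es): 'er'
Decomposition: re- (prefix: again) + write (root) + -er (suffix: one who)
Total morphemes: 3

3 morphemes (re- (prefix: again) + write (root) + -er (suffix: one who))


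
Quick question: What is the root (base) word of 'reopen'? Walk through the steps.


Remove prefix 're' from 'reopen' to get root 'open'.

open


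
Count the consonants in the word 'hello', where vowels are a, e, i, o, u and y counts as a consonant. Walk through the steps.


Consonants in 'hello': h, l, l = 3 consonants.

3


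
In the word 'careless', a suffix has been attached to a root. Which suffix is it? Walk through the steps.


The word 'careless' = 'care' (root) + '-less' (suffix). The suffix is '-less'.

less


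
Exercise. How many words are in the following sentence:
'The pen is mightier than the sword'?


Split into words: The | pen | is | mightier | than | the | sword = 7 words.

7


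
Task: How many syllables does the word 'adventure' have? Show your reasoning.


Break 'adventure' into syllables: ad-ven-ture -> ad | ven | ture = 3 syllables

3 syllables


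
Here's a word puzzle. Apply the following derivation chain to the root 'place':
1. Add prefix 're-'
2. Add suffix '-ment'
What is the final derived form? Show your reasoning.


Step 1: Add prefix 're-' to 'place' = 'replace'
Step 2: Add suffix '-ment' to 'replace' = 'replacement'

replacement


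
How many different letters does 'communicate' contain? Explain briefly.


Unique letters in 'communicate': {a, c, e, i, m, n, o, t, u} = 9 distinct letters.

9


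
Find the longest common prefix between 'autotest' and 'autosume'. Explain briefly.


Compare from the start: 4 characters match: 'auto'. Mismatch at position 5: 't' vs 's'.

auto


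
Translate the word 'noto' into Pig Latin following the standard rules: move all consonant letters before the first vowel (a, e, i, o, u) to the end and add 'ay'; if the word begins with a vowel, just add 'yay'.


'noto': move consonant cluster 'n' to end and add 'ay': 'otonay'.

otonay


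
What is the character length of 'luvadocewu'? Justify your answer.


Spell out 'luvadocewu' and number each letter: l(1), u(2), v(3), a(4), d(5), o(6), c(7), e(8), w(9), u(10). Total: 10 letters.

10


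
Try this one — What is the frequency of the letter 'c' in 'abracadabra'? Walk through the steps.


Letter 'c' in 'abracadabra': found at position(s) 5 = 1 occurrence(s).

1


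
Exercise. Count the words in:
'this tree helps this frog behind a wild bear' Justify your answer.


Split into words: this | tree | helps | this | frog | behind | a | wild | bear = 9 words.

9


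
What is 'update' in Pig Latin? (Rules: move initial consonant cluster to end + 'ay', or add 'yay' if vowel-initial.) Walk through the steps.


'update' starts with a vowel, so add 'yay': 'updateyay'.

updateyay


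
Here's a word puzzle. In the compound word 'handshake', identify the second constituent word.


Split 'handshake' into 'hand' + 'shake'. The second part is 'shake'.

shake


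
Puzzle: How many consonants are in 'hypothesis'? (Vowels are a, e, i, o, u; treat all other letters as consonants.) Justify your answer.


Consonants in 'hypothesis': h, y, p, t, h, s, s = 7 consonants.

7


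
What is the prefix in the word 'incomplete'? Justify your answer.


The word 'incomplete' = 'in' (prefix) + 'complete' (root). The prefix is 'in'.

in


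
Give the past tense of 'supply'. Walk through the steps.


Apply rule: Change -y to -ied. 'supply' becomes 'supplied'.

supplied


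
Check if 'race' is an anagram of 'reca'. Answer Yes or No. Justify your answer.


Sorted letters of 'race': 'acer'
Sorted letters of 'reca': 'acer'
They match.

Yes


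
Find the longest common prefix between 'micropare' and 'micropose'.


Compare from the start: 6 characters match: 'microp'. Mismatch at position 7: 'a' vs 'o'.

microp


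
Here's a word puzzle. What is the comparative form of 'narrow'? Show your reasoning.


Apply comparative formation (add -er): 'narrow' -> 'narrower'.

narrower


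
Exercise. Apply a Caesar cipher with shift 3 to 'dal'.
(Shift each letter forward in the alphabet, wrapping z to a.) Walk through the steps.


Shift each letter by 3: d -> g, a -> d, l -> o. Result: 'gdo'.

gdo


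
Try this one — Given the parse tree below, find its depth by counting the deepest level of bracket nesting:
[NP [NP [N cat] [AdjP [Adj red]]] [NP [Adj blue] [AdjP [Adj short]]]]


Count bracket nesting levels:
'[' at pos 0: depth = 1
'[' at pos 4: depth = 2
'[' at pos 8: depth = 3
'[' at pos 16: depth = 3
'[' at pos 22: depth = 4
'[' at pos 34: depth = 2
'[' at pos 38: depth = 3
'[' at pos 49: depth = 3
'[' at pos 55: depth = 4
Maximum depth reached: 4

4


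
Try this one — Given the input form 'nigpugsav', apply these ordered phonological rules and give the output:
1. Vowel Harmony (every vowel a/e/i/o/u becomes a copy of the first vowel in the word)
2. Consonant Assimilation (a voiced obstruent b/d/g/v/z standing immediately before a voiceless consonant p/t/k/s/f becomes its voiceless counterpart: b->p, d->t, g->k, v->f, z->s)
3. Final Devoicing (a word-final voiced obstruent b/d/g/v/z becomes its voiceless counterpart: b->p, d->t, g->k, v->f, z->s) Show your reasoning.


Starting form: 'nigpugsav'
Rule 1: Vowel Harmony: all vowels become 'i' (matching first vowel). 'nigpugsav' -> 'nigpigsiv'
Rule 2: Consonant Assimilation: voiced obstruent before voiceless consonant becomes voiceless ('gp' -> 'kp', 'gs' -> 'ks'). 'nigpigsiv' -> 'nikpiksiv'
Rule 3: Final Devoicing: word-final voiced obstruent 'v' becomes voiceless 'f'. 'nikpiksiv' -> 'nikpiksif'
Final form: 'nikpiksif'

nikpiksif


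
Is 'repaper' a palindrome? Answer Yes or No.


Forward: 'repaper'
Reversed: 'repaper'
They are identical.

Yes


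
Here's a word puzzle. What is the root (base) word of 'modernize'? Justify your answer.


Remove suffix '-ize' from 'modernize' to get root 'modern'.

modern


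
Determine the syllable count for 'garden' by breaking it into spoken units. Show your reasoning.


Break 'garden' into syllables: gar-den -> gar | den = 2 syllables

2 syllables


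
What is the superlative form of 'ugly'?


Apply superlative formation (consonant + y: change y to i, add -est): 'ugly' -> 'ugliest'.

ugliest


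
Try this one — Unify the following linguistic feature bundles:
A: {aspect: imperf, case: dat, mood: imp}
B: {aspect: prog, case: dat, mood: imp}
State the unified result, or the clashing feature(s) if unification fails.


Compare features:
aspect: A=imperf vs B=prog -> CLASH
case: A=dat vs B=dat -> unified: dat
mood: A=imp vs B=imp -> unified: imp
Clash detected on feature 'aspect' (imperf vs prog); unification fails.

CLASH on 'aspect' (imperf vs prog)


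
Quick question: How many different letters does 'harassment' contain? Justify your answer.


Unique letters in 'harassment': {a, e, h, m, n, r, s, t} = 8 distinct letters.

8


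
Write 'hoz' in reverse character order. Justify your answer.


Reverse 'hoz' character by character: 'zoh'.

zoh


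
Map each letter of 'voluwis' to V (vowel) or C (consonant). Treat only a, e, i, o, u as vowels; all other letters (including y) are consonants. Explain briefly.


Letter mapping: v = C, o = V, l = C, u = V, w = C, i = V, s = C.

CVCVCVC


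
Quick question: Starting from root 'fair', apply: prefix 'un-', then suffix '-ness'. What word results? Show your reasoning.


Step 1: Add prefix 'un-' to 'fair' = 'unfair'
Step 2: Add suffix '-ness' to 'unfair' = 'unfairness'

unfairness


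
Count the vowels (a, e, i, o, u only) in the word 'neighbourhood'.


Vowels in 'neighbourhood': e, i, o, u, o, o = 6 vowels.

6


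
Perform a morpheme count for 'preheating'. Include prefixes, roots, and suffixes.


Decomposition: pre- (prefix) + heat (root) + -ing (suffix) = 3 morpheme(s)

3 morphemes


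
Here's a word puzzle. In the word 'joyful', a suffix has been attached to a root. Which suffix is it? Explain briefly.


The word 'joyful' = 'joy' (root) + '-ful' (suffix). The suffix is '-ful'.

ful


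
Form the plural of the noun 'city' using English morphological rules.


Apply rule: Change -y to -ies (consonant + y). 'city' becomes 'cities'.

cities


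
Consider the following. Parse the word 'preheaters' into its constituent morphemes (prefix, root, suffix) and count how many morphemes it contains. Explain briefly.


Step 1: Identify prefix: 'pre' (meaning: before)
Step 2: Identify root: 'heat'
Step 3: Identify suffix(es): 'er, s'
Decomposition: pre- (prefix: before) + heat (root) + -er (suffix: one who) + -s (plural)
Total morphemes: 4

4 morphemes (pre- (prefix: before) + heat (root) + -er (suffix: one who) + -s (plural))


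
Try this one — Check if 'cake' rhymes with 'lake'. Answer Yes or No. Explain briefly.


Rime (stressed vowel + following sounds) of 'cake': -ake = /eɪk/
Rime of 'lake': -ake = /eɪk/
/eɪk/ and /eɪk/ are the same ending sound, so the words rhyme.

Yes


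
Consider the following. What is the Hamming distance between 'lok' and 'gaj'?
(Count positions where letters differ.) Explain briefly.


Alignment:
Position 1: 'l' vs 'g' = DIFFER
Position 2: 'o' vs 'a' = DIFFER
Position 3: 'k' vs 'j' = DIFFER
Total differences: 3

3


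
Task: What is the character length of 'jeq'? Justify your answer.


Spell out 'jeq' and number each letter: j(1), e(2), q(3). Total: 3 letters.

3


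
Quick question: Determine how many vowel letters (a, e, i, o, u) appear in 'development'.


Vowels in 'development': e, e, o, e = 4 vowels.

4


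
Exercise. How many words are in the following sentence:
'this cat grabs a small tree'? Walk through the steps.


Split into words: this | cat | grabs | a | small | tree = 6 words.

6


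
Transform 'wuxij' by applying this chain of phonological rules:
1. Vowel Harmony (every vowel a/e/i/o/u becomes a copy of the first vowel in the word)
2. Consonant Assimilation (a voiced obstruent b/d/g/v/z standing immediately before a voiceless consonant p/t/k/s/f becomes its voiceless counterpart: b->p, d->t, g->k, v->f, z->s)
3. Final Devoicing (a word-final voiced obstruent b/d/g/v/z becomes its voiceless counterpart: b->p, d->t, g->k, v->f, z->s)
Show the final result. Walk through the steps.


Starting form: 'wuxij'
Rule 1: Vowel Harmony: all vowels become 'u' (matching first vowel). 'wuxij' -> 'wuxuj'
Rule 2: Consonant Assimilation: no voiced obstruent (b/d/g/v/z) stands immediately before a voiceless consonant (p/t/k/s/f). No change.
Rule 3: Final Devoicing: final consonant 'j' is not one of the voiced obstruents b/d/g/v/z. No change.
Final form: 'wuxuj'

wuxuj


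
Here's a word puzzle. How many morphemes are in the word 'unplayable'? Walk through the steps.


Decomposition: un- (prefix) + play (root) + -able (suffix) = 3 morpheme(s)

3 morphemes


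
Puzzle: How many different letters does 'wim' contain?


Unique letters in 'wim': {i, m, w} = 3 distinct letters.

3


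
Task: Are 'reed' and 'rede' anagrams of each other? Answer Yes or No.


Sorted letters of 'reed': 'deer'
Sorted letters of 'rede': 'deer'
They match.

Yes


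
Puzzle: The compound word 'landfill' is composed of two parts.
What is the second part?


Split 'landfill' into 'land' + 'fill'. The second part is 'fill'.

fill


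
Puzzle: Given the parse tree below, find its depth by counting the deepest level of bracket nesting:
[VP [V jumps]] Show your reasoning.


Count bracket nesting levels:
'[' at pos 0: depth = 1
'[' at pos 4: depth = 2
Maximum depth reached: 2

2


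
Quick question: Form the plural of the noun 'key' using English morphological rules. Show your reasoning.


Apply rule: Add -s. 'key' becomes 'keys'.

keys


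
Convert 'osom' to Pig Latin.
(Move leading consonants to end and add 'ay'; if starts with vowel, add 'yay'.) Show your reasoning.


'osom' starts with a vowel, so add 'yay': 'osomyay'.

osomyay


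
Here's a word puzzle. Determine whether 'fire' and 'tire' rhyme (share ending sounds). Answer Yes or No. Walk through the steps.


Rime (stressed vowel + following sounds) of 'fire': -ire = /aɪər/
Rime of 'tire': -ire = /aɪər/
/aɪər/ and /aɪər/ are the same ending sound, so the words rhyme.

Yes


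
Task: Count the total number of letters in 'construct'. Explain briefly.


Spell out 'construct' and number each letter: c(1), o(2), n(3), s(4), t(5), r(6), u(7), c(8), t(9). Total: 9 letters.

9


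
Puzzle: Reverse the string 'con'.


Reverse 'con' character by character: 'noc'.

noc


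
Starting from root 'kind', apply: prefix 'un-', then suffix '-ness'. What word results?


Step 1: Add prefix 'un-' to 'kind' = 'unkind'
Step 2: Add suffix '-ness' to 'unkind' = 'unkindness'

unkindness


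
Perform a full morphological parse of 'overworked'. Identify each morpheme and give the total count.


Step 1: Identify prefix: 'over' (meaning: excessively)
Step 2: Identify root: 'work'
Step 3: Identify suffix(es): 'ed'
Decomposition: over- (prefix: excessively) + work (root) + -ed (suffix: past)
Total morphemes: 3

3 morphemes (over- (prefix: excessively) + work (root) + -ed (suffix: past))


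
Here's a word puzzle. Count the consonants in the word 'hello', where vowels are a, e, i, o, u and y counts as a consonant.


Consonants in 'hello': h, l, l = 3 consonants.

3


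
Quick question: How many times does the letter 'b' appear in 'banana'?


Letter 'b' in 'banana': found at position(s) 1 = 1 occurrence(s).

1


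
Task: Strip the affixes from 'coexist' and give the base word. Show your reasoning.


Remove prefix 'co' from 'coexist' to get root 'exist'.

exist


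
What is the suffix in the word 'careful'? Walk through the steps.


The word 'careful' = 'care' (root) + '-ful' (suffix). The suffix is '-ful'.

ful


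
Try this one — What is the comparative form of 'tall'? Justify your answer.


Apply comparative formation (add -er): 'tall' -> 'taller'.

taller


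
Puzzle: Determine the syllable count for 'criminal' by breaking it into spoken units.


Break 'criminal' into syllables: crim-i-nal -> crim | i | nal = 3 syllables

3 syllables


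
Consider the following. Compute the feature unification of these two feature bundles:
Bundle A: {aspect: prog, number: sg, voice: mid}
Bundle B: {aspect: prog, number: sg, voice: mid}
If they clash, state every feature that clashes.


Compare features:
aspect: A=prog vs B=prog -> unified: prog
number: A=sg vs B=sg -> unified: sg
voice: A=mid vs B=mid -> unified: mid
No clashes found.

Unified: {aspect: prog, number: sg, voice: mid}


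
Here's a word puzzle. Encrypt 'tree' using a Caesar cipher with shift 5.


Shift each letter by 5: t -> y, r -> w, e -> j, e -> j. Result: 'ywjj'.

ywjj


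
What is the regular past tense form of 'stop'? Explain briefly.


Apply rule: Double final consonant and add -ed. 'stop' becomes 'stopped'.

stopped


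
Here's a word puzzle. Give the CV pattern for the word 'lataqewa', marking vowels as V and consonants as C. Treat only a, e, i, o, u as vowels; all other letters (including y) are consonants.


Letter mapping: l = C, a = V, t = C, a = V, q = C, e = V, w = C, a = V.

CVCVCVCV


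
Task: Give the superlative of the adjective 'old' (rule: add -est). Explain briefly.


Apply superlative formation (add -est): 'old' -> 'oldest'.

oldest


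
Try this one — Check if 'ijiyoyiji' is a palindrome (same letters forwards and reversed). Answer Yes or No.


Forward: 'ijiyoyiji'
Reversed: 'ijiyoyiji'
They are identical.

Yes


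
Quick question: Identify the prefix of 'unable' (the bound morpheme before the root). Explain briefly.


The word 'unable' = 'un' (prefix) + 'able' (root). The prefix is 'un'.

un


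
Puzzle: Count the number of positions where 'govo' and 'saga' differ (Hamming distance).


Alignment:
Position 1: 'g' vs 's' = DIFFER
Position 2: 'o' vs 'a' = DIFFER
Position 3: 'v' vs 'g' = DIFFER
Position 4: 'o' vs 'a' = DIFFER
Total differences: 4

4


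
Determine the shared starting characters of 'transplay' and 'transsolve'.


Compare from the start: 5 characters match: 'trans'. Mismatch at position 6: 'p' vs 's'.

trans


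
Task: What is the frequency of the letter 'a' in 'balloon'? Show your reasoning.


Letter 'a' in 'balloon': found at position(s) 2 = 1 occurrence(s).

1


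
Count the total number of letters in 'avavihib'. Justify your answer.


Spell out 'avavihib' and number each letter: a(1), v(2), a(3), v(4), i(5), h(6), i(7), b(8). Total: 8 letters.

8


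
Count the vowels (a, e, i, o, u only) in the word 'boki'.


Vowels in 'boki': o, i = 2 vowels.

2


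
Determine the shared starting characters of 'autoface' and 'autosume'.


Compare from the start: 4 characters match: 'auto'. Mismatch at position 5: 'f' vs 's'.

auto


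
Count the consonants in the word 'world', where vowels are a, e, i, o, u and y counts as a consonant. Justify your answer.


Consonants in 'world': w, r, l, d = 4 consonants.

4


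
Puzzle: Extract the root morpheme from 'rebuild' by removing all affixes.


Remove prefix 're' from 'rebuild' to get root 'build'.

build


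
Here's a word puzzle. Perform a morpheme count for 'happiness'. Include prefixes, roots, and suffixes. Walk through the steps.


Decomposition: happy (root) + -ness (suffix) = 2 morpheme(s)

2 morphemes


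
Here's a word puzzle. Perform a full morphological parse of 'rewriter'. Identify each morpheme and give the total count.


Step 1: Identify prefix: 're' (meaning: again)
Step 2: Identify root: 'write'
Step 3: Identify suffix(es): 'er'
Decomposition: re- (prefix: again) + write (root) + -er (suffix: one who)
Total morphemes: 3

3 morphemes (re- (prefix: again) + write (root) + -er (suffix: one who))


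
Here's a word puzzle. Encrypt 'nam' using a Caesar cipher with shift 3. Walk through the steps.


Shift each letter by 3: n -> q, a -> d, m -> p. Result: 'qdp'.

qdp


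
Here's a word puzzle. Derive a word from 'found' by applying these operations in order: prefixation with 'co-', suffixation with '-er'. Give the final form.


Step 1: Add prefix 'co-' to 'found' = 'cofound'
Step 2: Add suffix '-er' to 'cofound' = 'cofounder'

cofounder


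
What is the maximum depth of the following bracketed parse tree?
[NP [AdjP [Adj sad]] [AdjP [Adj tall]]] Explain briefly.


Count bracket nesting levels:
'[' at pos 0: depth = 1
'[' at pos 4: depth = 2
'[' at pos 10: depth = 3
'[' at pos 21: depth = 2
'[' at pos 27: depth = 3
Maximum depth reached: 3

3


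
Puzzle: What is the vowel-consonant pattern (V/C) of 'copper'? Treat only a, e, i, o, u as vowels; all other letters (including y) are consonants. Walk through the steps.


Letter mapping: c = C, o = V, p = C, p = C, e = V, r = C.

CVCCVC


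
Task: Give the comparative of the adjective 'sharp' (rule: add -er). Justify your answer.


Apply comparative formation (add -er): 'sharp' -> 'sharper'.

sharper


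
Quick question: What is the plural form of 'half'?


Apply rule: Change -f to -ves. 'half' becomes 'halves'.

halves


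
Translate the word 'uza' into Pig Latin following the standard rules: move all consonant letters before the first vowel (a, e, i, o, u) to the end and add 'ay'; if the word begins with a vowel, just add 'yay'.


'uza' starts with a vowel, so add 'yay': 'uzayay'.

uzayay


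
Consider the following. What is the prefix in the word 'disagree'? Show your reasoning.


The word 'disagree' = 'dis' (prefix) + 'agree' (root). The prefix is 'dis'.

dis


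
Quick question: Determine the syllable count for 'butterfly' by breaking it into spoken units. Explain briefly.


Break 'butterfly' into syllables: but-ter-fly -> but | ter | fly = 3 syllables

3 syllables


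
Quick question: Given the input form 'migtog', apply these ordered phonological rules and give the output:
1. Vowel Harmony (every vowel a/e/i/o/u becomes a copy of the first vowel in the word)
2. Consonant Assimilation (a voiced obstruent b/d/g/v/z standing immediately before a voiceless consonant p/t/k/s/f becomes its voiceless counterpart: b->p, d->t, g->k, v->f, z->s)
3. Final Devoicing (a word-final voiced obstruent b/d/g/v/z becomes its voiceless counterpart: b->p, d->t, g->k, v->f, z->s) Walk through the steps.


Starting form: 'migtog'
Rule 1: Vowel Harmony: all vowels become 'i' (matching first vowel). 'migtog' -> 'migtig'
Rule 2: Consonant Assimilation: voiced obstruent before voiceless consonant becomes voiceless ('gt' -> 'kt'). 'migtig' -> 'miktig'
Rule 3: Final Devoicing: word-final voiced obstruent 'g' becomes voiceless 'k'. 'miktig' -> 'miktik'
Final form: 'miktik'

miktik


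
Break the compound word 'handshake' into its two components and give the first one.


Split 'handshake' into 'hand' + 'shake'. The first part is 'hand'.

hand


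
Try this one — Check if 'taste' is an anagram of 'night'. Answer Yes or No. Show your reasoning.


Sorted letters of 'taste': 'aestt'
Sorted letters of 'night': 'ghint'
They do not match.

No


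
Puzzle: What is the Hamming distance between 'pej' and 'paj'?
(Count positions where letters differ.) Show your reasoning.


Alignment:
Position 1: 'p' vs 'p' = match
Position 2: 'e' vs 'a' = DIFFER
Position 3: 'j' vs 'j' = match
Total differences: 1

1


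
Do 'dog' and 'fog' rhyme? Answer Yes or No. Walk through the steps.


Rime (stressed vowel + following sounds) of 'dog': -og = /ɒg/
Rime of 'fog': -og = /ɒg/
/ɒg/ and /ɒg/ are the same ending sound, so the words rhyme.

Yes


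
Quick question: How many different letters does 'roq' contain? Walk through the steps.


Unique letters in 'roq': {o, q, r} = 3 distinct letters.

3


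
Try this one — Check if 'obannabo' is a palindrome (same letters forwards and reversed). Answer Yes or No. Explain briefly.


Forward: 'obannabo'
Reversed: 'obannabo'
They are identical.

Yes


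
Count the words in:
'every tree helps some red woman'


Split into words: every | tree | helps | some | red | woman = 6 words.

6


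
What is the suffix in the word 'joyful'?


The word 'joyful' = 'joy' (root) + '-ful' (suffix). The suffix is '-ful'.

ful


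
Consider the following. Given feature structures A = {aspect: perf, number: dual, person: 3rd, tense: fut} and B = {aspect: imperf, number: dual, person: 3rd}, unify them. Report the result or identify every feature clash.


Compare features:
aspect: A=perf vs B=imperf -> CLASH
number: A=dual vs B=dual -> unified: dual
person: A=3rd vs B=3rd -> unified: 3rd
tense: A=fut vs B=_ -> unified: fut
Clash detected on feature 'aspect' (perf vs imperf); unification fails.

CLASH on 'aspect' (perf vs imperf)


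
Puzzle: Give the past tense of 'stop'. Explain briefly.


Apply rule: Double final consonant and add -ed. 'stop' becomes 'stopped'.

stopped


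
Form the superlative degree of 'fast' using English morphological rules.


Apply superlative formation (add -est): 'fast' -> 'fastest'.

fastest


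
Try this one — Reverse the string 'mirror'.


Reverse 'mirror' character by character: 'rorrim'.

rorrim


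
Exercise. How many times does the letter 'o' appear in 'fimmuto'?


Letter 'o' in 'fimmuto': found at position(s) 7 = 1 occurrence(s).

1


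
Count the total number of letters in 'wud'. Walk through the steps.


Spell out 'wud' and number each letter: w(1), u(2), d(3). Total: 3 letters.

3


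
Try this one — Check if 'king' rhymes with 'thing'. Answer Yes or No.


Rime (stressed vowel + following sounds) of 'king': -ing = /ɪŋ/
Rime of 'thing': -ing = /ɪŋ/
/ɪŋ/ and /ɪŋ/ are the same ending sound, so the words rhyme.

Yes


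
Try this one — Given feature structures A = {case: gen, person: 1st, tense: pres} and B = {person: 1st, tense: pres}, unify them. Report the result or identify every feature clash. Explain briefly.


Compare features:
case: A=gen vs B=_ -> unified: gen
person: A=1st vs B=1st -> unified: 1st
tense: A=pres vs B=pres -> unified: pres
No clashes found.

Unified: {case: gen, person: 1st, tense: pres}


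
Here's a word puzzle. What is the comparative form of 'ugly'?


Apply comparative formation (consonant + y: change y to i, add -er): 'ugly' -> 'uglier'.

uglier


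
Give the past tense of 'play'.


Apply rule: Add -ed. 'play' becomes 'played'.

played


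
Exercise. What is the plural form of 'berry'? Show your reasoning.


Apply rule: Change -y to -ies (consonant + y). 'berry' becomes 'berries'.

berries


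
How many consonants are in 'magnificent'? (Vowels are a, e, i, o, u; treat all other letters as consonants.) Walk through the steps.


Consonants in 'magnificent': m, g, n, f, c, n, t = 7 consonants.

7


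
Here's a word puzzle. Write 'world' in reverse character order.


Reverse 'world' character by character: 'dlrow'.

dlrow


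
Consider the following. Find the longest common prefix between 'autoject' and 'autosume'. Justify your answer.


Compare from the start: 4 characters match: 'auto'. Mismatch at position 5: 'j' vs 's'.

auto


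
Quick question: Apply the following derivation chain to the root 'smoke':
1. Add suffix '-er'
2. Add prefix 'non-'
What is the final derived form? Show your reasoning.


Step 1: Add suffix '-er' to 'smoke' = 'smoker'
Step 2: Add prefix 'non-' to 'smoker' = 'nonsmoker'

nonsmoker


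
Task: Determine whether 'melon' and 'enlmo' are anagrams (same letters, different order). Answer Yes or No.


Sorted letters of 'melon': 'elmno'
Sorted letters of 'enlmo': 'elmno'
They match.

Yes


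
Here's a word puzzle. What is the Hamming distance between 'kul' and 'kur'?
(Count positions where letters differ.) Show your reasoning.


Alignment:
Position 1: 'k' vs 'k' = match
Position 2: 'u' vs 'u' = match
Position 3: 'l' vs 'r' = DIFFER
Total differences: 1

1


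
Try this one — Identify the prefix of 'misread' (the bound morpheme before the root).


The word 'misread' = 'mis' (prefix) + 'read' (root). The prefix is 'mis'.

mis


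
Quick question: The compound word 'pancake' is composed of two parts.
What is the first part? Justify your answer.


Split 'pancake' into 'pan' + 'cake'. The first part is 'pan'.

pan


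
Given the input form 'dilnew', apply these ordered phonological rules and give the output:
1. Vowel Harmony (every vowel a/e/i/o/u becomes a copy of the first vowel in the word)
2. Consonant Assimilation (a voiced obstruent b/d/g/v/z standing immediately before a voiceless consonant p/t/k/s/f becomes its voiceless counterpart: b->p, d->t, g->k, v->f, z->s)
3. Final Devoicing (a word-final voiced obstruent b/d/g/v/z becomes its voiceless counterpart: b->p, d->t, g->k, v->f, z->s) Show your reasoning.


Starting form: 'dilnew'
Rule 1: Vowel Harmony: all vowels become 'i' (matching first vowel). 'dilnew' -> 'dilniw'
Rule 2: Consonant Assimilation: no voiced obstruent (b/d/g/v/z) stands immediately before a voiceless consonant (p/t/k/s/f). No change.
Rule 3: Final Devoicing: final consonant 'w' is not one of the voiced obstruents b/d/g/v/z. No change.
Final form: 'dilniw'

dilniw


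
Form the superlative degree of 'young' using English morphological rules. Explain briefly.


Apply superlative formation (add -est): 'young' -> 'youngest'.

youngest


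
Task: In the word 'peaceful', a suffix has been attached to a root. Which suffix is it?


The word 'peaceful' = 'peace' (root) + '-ful' (suffix). The suffix is '-ful'.

ful


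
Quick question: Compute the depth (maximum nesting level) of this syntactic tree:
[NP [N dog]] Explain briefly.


Count bracket nesting levels:
'[' at pos 0: depth = 1
'[' at pos 4: depth = 2
Maximum depth reached: 2

2


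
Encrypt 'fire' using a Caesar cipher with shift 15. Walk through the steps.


Shift each letter by 15: f -> u, i -> x, r -> g, e -> t. Result: 'uxgt'.

uxgt


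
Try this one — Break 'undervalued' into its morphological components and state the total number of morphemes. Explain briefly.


Step 1: Identify prefix: 'under' (meaning: beneath/insufficient)
Step 2: Identify root: 'value'
Step 3: Identify suffix(es): 'ed'
Decomposition: under- (prefix: beneath/insufficient) + value (root) + -ed (suffix: past)
Total morphemes: 3

3 morphemes (under- (prefix: beneath/insufficient) + value (root) + -ed (suffix: past))


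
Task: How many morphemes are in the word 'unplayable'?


Decomposition: un- (prefix) + play (root) + -able (suffix) = 3 morpheme(s)

3 morphemes


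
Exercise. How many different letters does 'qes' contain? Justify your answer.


Unique letters in 'qes': {e, q, s} = 3 distinct letters.

3


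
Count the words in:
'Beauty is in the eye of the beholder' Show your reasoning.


Split into words: Beauty | is | in | the | eye | of | the | beholder = 8 words.

8


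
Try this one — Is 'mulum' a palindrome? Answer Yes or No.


Forward: 'mulum'
Reversed: 'mulum'
They are identical.

Yes


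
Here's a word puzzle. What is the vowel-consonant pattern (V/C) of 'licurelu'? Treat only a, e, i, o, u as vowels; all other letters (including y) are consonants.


Letter mapping: l = C, i = V, c = C, u = V, r = C, e = V, l = C, u = V.

CVCVCVCV


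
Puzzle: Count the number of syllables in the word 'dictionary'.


Break 'dictionary' into syllables: dic-tion-ar-y -> dic | tion | ar | y = 4 syllables

4 syllables


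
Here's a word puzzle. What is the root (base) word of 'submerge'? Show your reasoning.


Remove prefix 'sub' from 'submerge' to get root 'merge'.

merge


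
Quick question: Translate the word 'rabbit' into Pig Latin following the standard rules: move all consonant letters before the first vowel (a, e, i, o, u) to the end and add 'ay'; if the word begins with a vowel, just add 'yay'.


'rabbit': move consonant cluster 'r' to end and add 'ay': 'abbitray'.

abbitray


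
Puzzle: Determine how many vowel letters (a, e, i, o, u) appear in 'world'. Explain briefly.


Vowels in 'world': o = 1 vowels.

1


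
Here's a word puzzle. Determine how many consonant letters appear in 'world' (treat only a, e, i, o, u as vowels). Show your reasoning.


Consonants in 'world': w, r, l, d = 4 consonants.

4


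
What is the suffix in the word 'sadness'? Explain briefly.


The word 'sadness' = 'sad' (root) + '-ness' (suffix). The suffix is '-ness'.

ness


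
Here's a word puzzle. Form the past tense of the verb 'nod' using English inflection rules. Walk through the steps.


Apply rule: Double final consonant and add -ed. 'nod' becomes 'nodded'.

nodded


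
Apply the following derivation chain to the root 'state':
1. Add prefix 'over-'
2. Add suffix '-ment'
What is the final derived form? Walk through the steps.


Step 1: Add prefix 'over-' to 'state' = 'overstate'
Step 2: Add suffix '-ment' to 'overstate' = 'overstatement'

overstatement


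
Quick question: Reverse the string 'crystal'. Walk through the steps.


Reverse 'crystal' character by character: 'latsyrc'.

latsyrc


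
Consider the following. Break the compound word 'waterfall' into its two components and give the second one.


Split 'waterfall' into 'water' + 'fall'. The second part is 'fall'.

fall


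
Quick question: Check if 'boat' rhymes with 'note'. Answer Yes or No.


Rime (stressed vowel + following sounds) of 'boat': -oat = /oʊt/
Rime of 'note': -ote = /oʊt/
/oʊt/ and /oʊt/ are the same ending sound, so the words rhyme.

Yes


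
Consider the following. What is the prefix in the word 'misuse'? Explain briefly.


The word 'misuse' = 'mis' (prefix) + 'use' (root). The prefix is 'mis'.

mis
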